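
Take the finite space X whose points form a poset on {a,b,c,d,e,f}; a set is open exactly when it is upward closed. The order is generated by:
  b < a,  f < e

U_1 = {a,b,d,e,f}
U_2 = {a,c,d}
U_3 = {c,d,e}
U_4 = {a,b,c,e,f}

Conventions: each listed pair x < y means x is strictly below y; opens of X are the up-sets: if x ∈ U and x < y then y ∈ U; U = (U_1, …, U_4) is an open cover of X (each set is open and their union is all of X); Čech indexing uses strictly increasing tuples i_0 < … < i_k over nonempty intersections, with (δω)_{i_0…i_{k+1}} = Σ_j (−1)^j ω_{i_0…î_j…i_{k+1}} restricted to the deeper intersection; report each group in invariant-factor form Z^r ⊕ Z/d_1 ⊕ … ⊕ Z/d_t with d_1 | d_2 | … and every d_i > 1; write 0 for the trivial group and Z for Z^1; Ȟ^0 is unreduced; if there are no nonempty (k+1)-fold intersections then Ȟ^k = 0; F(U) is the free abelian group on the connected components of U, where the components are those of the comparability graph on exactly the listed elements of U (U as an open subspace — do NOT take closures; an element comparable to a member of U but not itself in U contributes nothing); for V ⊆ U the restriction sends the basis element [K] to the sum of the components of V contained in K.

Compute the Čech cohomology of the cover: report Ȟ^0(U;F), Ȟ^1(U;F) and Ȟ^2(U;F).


nonempty intersections:
  U12={a,d} U13={d,e} U14={a,b,e,f} U23={c,d} U24={a,c} U34={c,e}
  U123={d} U124={a} U134={e} U234={c}
components per intersection:
  U1: {a,b} {d} {e,f}
  U2: {a} {c} {d}
  U3: {c} {d} {e}
  U4: {a,b} {c} {e,f}
  U12: {a} {d}
  U13: {d} {e}
  U14: {a,b} {e,f}
  U23: {c} {d}
  U24: {a} {c}
  U34: {c} {e}
  U123: {d}
  U124: {a}
  U134: {e}
  U234: {c}
C dims 12,12,4; δ0: rk 8, SNF 1^8; δ1: rk 4, SNF 1^4
Ȟ^0: (12−8)−0=4 ⇒ Z^4
Ȟ^1: (12−4)−8=0 ⇒ 0
Ȟ^2: (4−0)−4=0 ⇒ 0

Ȟ^0 = Z^4, Ȟ^1 = 0 and Ȟ^2 = 0


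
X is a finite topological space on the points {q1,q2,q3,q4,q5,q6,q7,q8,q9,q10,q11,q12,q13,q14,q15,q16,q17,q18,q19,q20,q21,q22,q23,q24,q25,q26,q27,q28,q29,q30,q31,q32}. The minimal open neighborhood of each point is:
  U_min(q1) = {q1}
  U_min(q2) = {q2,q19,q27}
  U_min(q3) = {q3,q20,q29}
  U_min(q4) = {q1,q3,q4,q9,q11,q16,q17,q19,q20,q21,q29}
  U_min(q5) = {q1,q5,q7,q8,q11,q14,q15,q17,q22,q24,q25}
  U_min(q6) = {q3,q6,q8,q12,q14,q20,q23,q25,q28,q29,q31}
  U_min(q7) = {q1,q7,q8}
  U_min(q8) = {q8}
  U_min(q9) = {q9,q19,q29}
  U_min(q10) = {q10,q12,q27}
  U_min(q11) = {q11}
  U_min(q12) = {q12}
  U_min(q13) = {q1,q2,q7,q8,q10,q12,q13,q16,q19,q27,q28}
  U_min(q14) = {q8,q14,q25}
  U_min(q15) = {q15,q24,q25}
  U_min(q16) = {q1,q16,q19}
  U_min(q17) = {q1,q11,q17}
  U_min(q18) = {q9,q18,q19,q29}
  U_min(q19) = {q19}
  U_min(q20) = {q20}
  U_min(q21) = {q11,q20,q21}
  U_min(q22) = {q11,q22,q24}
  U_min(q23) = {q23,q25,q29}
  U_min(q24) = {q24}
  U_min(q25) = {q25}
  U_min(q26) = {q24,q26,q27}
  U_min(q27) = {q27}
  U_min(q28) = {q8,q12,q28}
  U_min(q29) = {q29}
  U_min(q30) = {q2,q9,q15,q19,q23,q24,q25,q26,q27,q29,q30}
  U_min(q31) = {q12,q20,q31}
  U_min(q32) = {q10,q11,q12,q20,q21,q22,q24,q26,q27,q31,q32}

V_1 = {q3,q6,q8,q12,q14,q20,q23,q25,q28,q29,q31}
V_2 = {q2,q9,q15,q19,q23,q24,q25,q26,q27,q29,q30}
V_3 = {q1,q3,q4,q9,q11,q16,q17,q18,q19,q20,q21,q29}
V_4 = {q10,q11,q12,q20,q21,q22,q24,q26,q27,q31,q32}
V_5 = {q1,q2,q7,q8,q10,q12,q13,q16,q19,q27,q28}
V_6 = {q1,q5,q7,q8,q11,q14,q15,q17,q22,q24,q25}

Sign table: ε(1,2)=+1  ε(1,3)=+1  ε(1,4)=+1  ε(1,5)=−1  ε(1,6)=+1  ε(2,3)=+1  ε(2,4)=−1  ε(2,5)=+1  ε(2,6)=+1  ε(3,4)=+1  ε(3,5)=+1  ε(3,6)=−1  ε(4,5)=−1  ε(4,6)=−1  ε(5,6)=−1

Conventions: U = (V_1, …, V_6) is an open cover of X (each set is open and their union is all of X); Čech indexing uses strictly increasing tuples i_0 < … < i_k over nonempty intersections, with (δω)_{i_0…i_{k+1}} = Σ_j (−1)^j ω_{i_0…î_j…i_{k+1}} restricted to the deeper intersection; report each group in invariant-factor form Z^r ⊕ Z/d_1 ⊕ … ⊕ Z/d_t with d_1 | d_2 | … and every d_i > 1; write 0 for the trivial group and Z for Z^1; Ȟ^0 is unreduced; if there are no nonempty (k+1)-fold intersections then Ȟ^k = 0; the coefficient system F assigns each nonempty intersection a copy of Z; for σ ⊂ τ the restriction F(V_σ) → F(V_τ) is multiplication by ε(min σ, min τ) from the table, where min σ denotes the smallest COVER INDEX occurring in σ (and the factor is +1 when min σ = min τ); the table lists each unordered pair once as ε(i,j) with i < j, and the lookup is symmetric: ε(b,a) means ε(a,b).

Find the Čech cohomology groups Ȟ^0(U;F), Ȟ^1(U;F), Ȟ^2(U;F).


cover nerve:
  V12={q23,q25,q29} V13={q3,q20,q29} V14={q12,q20,q31} V15={q8,q12,q28} V16={q8,q14,q25} V23={q9,q19,q29} V24={q24,q26,q27} V25={q2,q19,q27} V26={q15,q24,q25} V34={q11,q20,q21} V35={q1,q16,q19} V36={q1,q11,q17} V45={q10,q12,q27} V46={q11,q22,q24} V56={q1,q7,q8}
  V123={q29} V126={q25} V134={q20} V145={q12} V156={q8} V235={q19} V245={q27} V246={q24} V346={q11} V356={q1}
C dims 6,15,10; δ0: rk 6, SNF 1^5·2; δ1: rk 9, SNF 1^9
Ȟ^0: (6−6)−0=0 ⇒ 0
Ȟ^1: (15−9)−6=0 plus torsion [2] ⇒ Z/2
Ȟ^2: (10−0)−9=1 ⇒ Z

Ȟ^0 = 0, Ȟ^1 = Z/2, Ȟ^2 = Z


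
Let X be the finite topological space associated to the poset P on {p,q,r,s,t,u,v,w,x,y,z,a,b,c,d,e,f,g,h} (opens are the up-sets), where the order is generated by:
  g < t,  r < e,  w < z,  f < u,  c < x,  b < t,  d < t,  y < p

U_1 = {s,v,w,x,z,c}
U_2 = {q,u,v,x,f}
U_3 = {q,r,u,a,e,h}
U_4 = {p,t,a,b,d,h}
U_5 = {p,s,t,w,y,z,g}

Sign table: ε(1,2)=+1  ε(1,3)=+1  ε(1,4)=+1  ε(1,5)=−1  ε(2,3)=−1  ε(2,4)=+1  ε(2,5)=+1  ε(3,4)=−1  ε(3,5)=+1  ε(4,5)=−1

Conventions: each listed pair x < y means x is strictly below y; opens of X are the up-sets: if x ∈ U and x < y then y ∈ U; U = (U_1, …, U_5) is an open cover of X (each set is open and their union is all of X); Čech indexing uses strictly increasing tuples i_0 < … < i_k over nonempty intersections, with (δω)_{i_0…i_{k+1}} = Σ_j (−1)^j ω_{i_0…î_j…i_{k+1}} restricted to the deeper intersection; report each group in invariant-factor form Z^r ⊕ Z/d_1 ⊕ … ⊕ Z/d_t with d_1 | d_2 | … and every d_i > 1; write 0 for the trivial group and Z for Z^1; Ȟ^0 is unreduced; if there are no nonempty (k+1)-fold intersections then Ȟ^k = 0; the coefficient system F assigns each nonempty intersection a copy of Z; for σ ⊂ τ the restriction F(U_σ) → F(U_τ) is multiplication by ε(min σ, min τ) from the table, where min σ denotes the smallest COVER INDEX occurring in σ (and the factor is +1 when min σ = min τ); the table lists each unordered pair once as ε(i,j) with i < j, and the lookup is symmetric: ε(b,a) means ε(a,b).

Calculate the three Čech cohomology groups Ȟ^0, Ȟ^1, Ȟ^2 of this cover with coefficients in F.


Ȟ^0(U;F) ≅ Z; Ȟ^1(U;F) ≅ Z; Ȟ^2(U;F) ≅ 0

intersection data:
  U12={v,x} U15={s,w,z} U23={q,u} U34={a,h} U45={p,t}
C dims 5,5; δ0: rk 4, SNF 1^4
Ȟ^0 = (5 − 4) − 0 = 1, so Ȟ^0 ≅ Z
Ȟ^1 = (5 − 0) − 4 = 1, so Ȟ^1 ≅ Z
Ȟ^2 = (0 − 0) − 0 = 0, so Ȟ^2 ≅ 0


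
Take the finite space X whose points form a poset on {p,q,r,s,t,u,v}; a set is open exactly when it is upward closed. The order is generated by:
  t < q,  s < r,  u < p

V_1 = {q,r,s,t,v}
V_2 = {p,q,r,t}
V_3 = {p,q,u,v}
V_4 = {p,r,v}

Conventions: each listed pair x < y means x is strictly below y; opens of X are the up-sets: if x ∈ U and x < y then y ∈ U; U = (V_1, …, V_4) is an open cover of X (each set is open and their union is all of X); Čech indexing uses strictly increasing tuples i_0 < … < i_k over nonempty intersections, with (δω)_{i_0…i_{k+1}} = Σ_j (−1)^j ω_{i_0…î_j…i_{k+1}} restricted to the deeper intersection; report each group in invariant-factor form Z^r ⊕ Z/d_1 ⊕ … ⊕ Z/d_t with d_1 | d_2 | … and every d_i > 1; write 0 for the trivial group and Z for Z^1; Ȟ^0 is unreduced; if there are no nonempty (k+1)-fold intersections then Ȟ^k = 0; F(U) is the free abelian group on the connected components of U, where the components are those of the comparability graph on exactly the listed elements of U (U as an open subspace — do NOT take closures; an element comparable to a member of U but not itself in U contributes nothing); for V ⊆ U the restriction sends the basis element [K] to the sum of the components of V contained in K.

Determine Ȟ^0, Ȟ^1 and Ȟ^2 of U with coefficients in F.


Ȟ^0 ≅ Z^4; Ȟ^1 ≅ 0; Ȟ^2 ≅ 0

nonempty overlaps:
  V12={q,r,t} V13={q,v} V14={r,v} V23={p,q} V24={p,r} V34={p,v}
  V123={q} V124={r} V134={v} V234={p}
components per intersection:
  V1: {q,t} {r,s} {v}
  V2: {p} {q,t} {r}
  V3: {p,u} {q} {v}
  V4: {p} {r} {v}
  V12: {q,t} {r}
  V13: {q} {v}
  V14: {r} {v}
  V23: {p} {q}
  V24: {p} {r}
  V34: {p} {v}
  V123: {q}
  V124: {r}
  V134: {v}
  V234: {p}
C dims 12,12,4; δ0: rk 8, SNF 1^8; δ1: rk 4, SNF 1^4
degree 0: 12−8−0 = 4 → Ȟ^0 ≅ Z^4
degree 1: 12−4−8 = 0 → Ȟ^1 ≅ 0
degree 2: 4−0−4 = 0 → Ȟ^2 ≅ 0


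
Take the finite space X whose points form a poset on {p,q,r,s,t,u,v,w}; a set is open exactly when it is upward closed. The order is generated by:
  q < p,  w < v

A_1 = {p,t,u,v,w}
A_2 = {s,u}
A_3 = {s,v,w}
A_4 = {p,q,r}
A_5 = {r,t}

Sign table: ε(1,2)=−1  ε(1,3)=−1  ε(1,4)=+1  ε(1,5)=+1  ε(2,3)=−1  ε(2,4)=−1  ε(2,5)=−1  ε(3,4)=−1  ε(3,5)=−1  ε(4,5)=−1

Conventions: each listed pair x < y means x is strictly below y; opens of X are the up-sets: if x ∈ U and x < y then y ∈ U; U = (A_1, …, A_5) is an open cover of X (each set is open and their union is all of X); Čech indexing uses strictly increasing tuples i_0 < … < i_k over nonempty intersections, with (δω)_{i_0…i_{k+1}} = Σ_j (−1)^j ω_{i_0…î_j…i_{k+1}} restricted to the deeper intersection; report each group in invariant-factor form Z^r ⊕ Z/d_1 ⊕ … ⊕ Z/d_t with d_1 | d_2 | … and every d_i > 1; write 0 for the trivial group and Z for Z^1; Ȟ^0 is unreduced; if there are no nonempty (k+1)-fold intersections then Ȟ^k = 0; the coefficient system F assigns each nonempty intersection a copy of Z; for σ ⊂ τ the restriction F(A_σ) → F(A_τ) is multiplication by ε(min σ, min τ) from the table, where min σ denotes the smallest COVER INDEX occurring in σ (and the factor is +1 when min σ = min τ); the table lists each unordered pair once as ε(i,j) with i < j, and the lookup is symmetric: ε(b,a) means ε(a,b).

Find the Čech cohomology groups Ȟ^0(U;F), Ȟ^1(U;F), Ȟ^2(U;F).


nonempty intersections:
  A12={u} A13={v,w} A14={p} A15={t} A23={s} A45={r}
C dims 5,6; δ0: rk 5, SNF 1^4·2
Ȟ^0: (5−5)−0=0 ⇒ 0
Ȟ^1: (6−0)−5=1 plus torsion [2] ⇒ Z ⊕ Z/2
Ȟ^2: (0−0)−0=0 ⇒ 0

Ȟ^0 ≅ 0; Ȟ^1 ≅ Z ⊕ Z/2; Ȟ^2 ≅ 0


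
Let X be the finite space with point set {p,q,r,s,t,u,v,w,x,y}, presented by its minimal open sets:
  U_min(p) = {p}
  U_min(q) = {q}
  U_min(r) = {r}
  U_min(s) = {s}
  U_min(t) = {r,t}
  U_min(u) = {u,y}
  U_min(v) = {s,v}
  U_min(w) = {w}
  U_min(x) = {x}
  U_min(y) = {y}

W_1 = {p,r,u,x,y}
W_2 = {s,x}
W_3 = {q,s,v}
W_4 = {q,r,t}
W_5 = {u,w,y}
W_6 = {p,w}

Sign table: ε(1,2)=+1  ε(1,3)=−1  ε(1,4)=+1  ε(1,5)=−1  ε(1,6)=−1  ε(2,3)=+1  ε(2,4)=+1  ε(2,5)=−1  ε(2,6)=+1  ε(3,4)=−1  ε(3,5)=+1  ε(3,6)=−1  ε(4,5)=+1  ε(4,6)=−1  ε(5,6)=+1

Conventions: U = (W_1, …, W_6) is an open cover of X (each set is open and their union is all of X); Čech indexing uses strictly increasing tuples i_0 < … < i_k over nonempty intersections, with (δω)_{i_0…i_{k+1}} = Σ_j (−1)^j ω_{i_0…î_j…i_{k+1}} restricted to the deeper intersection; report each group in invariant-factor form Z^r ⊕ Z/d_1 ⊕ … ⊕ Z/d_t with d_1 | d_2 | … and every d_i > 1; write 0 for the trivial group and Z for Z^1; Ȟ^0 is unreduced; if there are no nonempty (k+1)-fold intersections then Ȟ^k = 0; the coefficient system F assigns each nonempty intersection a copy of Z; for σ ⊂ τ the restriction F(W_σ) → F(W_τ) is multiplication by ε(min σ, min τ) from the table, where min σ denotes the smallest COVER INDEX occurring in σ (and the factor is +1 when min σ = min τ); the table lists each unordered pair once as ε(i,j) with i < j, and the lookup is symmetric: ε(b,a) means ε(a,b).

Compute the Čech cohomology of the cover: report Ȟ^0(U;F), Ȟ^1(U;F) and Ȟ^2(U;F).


nonempty overlaps:
  W12={x} W14={r} W15={u,y} W16={p} W23={s} W34={q} W56={w}
C dims 6,7; δ0: rk 6, SNF 1^5·2
degree 0: 6−6−0 = 0 → Ȟ^0 ≅ 0
degree 1: 7−0−6 = 1 plus torsion [2] → Ȟ^1 ≅ Z ⊕ Z/2
degree 2: 0−0−0 = 0 → Ȟ^2 ≅ 0

Ȟ^0(U;F) ≅ 0,  Ȟ^1(U;F) ≅ Z ⊕ Z/2,  Ȟ^2(U;F) ≅ 0


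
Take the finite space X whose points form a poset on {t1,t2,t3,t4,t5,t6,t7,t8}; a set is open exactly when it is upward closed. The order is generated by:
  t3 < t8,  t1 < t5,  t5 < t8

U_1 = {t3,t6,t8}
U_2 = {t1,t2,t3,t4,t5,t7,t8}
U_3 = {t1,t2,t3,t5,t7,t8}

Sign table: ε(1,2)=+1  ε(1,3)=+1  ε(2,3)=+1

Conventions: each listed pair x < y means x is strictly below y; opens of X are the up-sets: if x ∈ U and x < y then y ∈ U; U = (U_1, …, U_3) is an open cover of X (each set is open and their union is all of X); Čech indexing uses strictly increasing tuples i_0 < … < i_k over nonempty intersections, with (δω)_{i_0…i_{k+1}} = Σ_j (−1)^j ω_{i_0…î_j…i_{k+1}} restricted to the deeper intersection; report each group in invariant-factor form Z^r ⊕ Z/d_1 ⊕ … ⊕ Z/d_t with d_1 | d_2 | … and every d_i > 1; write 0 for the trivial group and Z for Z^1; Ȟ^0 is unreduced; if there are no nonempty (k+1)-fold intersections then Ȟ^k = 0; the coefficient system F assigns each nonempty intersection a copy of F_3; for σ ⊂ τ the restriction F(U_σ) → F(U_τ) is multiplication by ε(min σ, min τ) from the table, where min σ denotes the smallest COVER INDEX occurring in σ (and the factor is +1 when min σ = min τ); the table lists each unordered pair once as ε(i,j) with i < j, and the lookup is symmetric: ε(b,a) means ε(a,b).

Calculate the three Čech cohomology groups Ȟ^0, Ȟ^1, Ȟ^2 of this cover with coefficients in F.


Ȟ^0(U;F) ≅ Z/3, Ȟ^1(U;F) ≅ 0, Ȟ^2(U;F) ≅ 0

nerve simplices:
  U12={t3,t8} U13={t3,t8} U23={t1,t2,t3,t5,t7,t8}
  U123={t3,t8}
C dims 3,3,1; δ0: rk_F3 2; δ1: rk_F3 1
degree 0: 3−2−0 = 1 → Ȟ^0 ≅ Z/3
degree 1: 3−1−2 = 0 → Ȟ^1 ≅ 0
degree 2: 1−0−1 = 0 → Ȟ^2 ≅ 0


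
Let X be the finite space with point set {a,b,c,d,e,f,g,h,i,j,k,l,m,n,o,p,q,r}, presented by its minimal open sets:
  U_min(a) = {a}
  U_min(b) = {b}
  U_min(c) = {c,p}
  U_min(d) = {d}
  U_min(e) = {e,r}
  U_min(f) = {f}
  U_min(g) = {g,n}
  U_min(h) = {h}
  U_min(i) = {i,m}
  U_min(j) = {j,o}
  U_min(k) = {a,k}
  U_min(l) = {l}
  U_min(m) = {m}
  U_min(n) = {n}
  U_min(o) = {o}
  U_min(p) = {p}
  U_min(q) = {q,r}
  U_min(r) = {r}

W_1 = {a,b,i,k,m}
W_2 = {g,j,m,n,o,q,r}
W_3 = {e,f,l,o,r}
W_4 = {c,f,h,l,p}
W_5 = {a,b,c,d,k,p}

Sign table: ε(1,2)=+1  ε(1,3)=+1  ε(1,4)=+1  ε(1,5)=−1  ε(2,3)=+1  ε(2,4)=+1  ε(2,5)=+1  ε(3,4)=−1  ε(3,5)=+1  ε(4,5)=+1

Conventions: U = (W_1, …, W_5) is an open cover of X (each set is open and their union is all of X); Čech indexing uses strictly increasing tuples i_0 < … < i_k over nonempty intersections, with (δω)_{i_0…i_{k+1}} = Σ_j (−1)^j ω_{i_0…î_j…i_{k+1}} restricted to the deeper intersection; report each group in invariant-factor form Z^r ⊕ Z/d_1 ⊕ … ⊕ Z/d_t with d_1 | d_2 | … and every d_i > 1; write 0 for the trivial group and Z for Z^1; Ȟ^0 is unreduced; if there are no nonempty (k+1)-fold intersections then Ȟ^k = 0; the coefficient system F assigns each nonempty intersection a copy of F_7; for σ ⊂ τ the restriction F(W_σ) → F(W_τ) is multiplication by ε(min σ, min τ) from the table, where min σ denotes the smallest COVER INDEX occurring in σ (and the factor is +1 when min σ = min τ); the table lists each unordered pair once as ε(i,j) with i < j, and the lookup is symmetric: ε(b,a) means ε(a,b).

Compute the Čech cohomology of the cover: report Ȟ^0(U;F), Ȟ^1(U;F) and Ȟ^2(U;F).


Ȟ^0 = Z/7, Ȟ^1 = Z/7, Ȟ^2 = 0

nonempty intersections:
  W12={m} W15={a,b,k} W23={o,r} W34={f,l} W45={c,p}
C dims 5,5; δ0: rk_F7 4
Ȟ^0: (5−4)−0=1 ⇒ Z/7
Ȟ^1: (5−0)−4=1 ⇒ Z/7
Ȟ^2: (0−0)−0=0 ⇒ 0


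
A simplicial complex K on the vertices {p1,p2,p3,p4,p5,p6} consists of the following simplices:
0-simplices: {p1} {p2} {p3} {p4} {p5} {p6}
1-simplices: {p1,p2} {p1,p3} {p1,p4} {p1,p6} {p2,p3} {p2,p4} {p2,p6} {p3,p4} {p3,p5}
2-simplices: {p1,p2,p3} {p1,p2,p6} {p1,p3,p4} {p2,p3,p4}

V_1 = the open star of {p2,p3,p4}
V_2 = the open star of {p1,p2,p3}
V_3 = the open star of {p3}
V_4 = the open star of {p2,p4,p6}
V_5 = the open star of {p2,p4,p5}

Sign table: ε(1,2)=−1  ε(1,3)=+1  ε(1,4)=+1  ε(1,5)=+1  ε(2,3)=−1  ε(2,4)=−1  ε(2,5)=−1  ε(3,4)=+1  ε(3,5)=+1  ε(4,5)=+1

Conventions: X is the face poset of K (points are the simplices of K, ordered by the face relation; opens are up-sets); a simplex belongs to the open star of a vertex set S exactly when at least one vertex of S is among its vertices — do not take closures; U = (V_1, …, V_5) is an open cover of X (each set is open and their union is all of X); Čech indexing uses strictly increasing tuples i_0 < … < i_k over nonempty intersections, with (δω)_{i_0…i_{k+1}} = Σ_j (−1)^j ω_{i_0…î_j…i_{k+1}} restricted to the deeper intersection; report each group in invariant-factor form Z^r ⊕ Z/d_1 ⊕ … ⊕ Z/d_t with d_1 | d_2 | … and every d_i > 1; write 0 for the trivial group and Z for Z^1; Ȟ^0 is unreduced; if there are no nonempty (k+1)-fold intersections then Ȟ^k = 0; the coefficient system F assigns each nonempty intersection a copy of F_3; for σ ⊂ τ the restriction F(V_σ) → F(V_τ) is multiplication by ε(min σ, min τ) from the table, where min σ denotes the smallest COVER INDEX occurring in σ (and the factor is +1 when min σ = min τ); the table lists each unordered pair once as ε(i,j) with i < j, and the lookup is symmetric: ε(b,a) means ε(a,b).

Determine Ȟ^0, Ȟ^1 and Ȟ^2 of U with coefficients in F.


nerve of the cover:
  V1={{p2},{p3},{p4},{p1,p2},{p1,p3},{p1,p4},{p2,p3},{p2,p4},{p2,p6},{p3,p4},{p3,p5},{p1,p2,p3},{p1,p2,p6},{p1,p3,p4},{p2,p3,p4}} V2={{p1},{p2},{p3},{p1,p2},{p1,p3},{p1,p4},{p1,p6},{p2,p3},{p2,p4},{p2,p6},{p3,p4},{p3,p5},{p1,p2,p3},{p1,p2,p6},{p1,p3,p4},{p2,p3,p4}} V3={{p3},{p1,p3},{p2,p3},{p3,p4},{p3,p5},{p1,p2,p3},{p1,p3,p4},{p2,p3,p4}} V4={{p2},{p4},{p6},{p1,p2},{p1,p4},{p1,p6},{p2,p3},{p2,p4},{p2,p6},{p3,p4},{p1,p2,p3},{p1,p2,p6},{p1,p3,p4},{p2,p3,p4}} V5={{p2},{p4},{p5},{p1,p2},{p1,p4},{p2,p3},{p2,p4},{p2,p6},{p3,p4},{p3,p5},{p1,p2,p3},{p1,p2,p6},{p1,p3,p4},{p2,p3,p4}}
  V12={{p2},{p3},{p1,p2},{p1,p3},{p1,p4},{p2,p3},{p2,p4},{p2,p6},{p3,p4},{p3,p5},{p1,p2,p3},{p1,p2,p6},{p1,p3,p4},{p2,p3,p4}} V13={{p3},{p1,p3},{p2,p3},{p3,p4},{p3,p5},{p1,p2,p3},{p1,p3,p4},{p2,p3,p4}} V14={{p2},{p4},{p1,p2},{p1,p4},{p2,p3},{p2,p4},{p2,p6},{p3,p4},{p1,p2,p3},{p1,p2,p6},{p1,p3,p4},{p2,p3,p4}} V15={{p2},{p4},{p1,p2},{p1,p4},{p2,p3},{p2,p4},{p2,p6},{p3,p4},{p3,p5},{p1,p2,p3},{p1,p2,p6},{p1,p3,p4},{p2,p3,p4}} V23={{p3},{p1,p3},{p2,p3},{p3,p4},{p3,p5},{p1,p2,p3},{p1,p3,p4},{p2,p3,p4}} V24={{p2},{p1,p2},{p1,p4},{p1,p6},{p2,p3},{p2,p4},{p2,p6},{p3,p4},{p1,p2,p3},{p1,p2,p6},{p1,p3,p4},{p2,p3,p4}} V25={{p2},{p1,p2},{p1,p4},{p2,p3},{p2,p4},{p2,p6},{p3,p4},{p3,p5},{p1,p2,p3},{p1,p2,p6},{p1,p3,p4},{p2,p3,p4}} V34={{p2,p3},{p3,p4},{p1,p2,p3},{p1,p3,p4},{p2,p3,p4}} V35={{p2,p3},{p3,p4},{p3,p5},{p1,p2,p3},{p1,p3,p4},{p2,p3,p4}} V45={{p2},{p4},{p1,p2},{p1,p4},{p2,p3},{p2,p4},{p2,p6},{p3,p4},{p1,p2,p3},{p1,p2,p6},{p1,p3,p4},{p2,p3,p4}}
  V123={{p3},{p1,p3},{p2,p3},{p3,p4},{p3,p5},{p1,p2,p3},{p1,p3,p4},{p2,p3,p4}} V124={{p2},{p1,p2},{p1,p4},{p2,p3},{p2,p4},{p2,p6},{p3,p4},{p1,p2,p3},{p1,p2,p6},{p1,p3,p4},{p2,p3,p4}} V125={{p2},{p1,p2},{p1,p4},{p2,p3},{p2,p4},{p2,p6},{p3,p4},{p3,p5},{p1,p2,p3},{p1,p2,p6},{p1,p3,p4},{p2,p3,p4}} V134={{p2,p3},{p3,p4},{p1,p2,p3},{p1,p3,p4},{p2,p3,p4}} V135={{p2,p3},{p3,p4},{p3,p5},{p1,p2,p3},{p1,p3,p4},{p2,p3,p4}} V145={{p2},{p4},{p1,p2},{p1,p4},{p2,p3},{p2,p4},{p2,p6},{p3,p4},{p1,p2,p3},{p1,p2,p6},{p1,p3,p4},{p2,p3,p4}} V234={{p2,p3},{p3,p4},{p1,p2,p3},{p1,p3,p4},{p2,p3,p4}} V235={{p2,p3},{p3,p4},{p3,p5},{p1,p2,p3},{p1,p3,p4},{p2,p3,p4}} V245={{p2},{p1,p2},{p1,p4},{p2,p3},{p2,p4},{p2,p6},{p3,p4},{p1,p2,p3},{p1,p2,p6},{p1,p3,p4},{p2,p3,p4}} V345={{p2,p3},{p3,p4},{p1,p2,p3},{p1,p3,p4},{p2,p3,p4}}
  V1234={{p2,p3},{p3,p4},{p1,p2,p3},{p1,p3,p4},{p2,p3,p4}} V1235={{p2,p3},{p3,p4},{p3,p5},{p1,p2,p3},{p1,p3,p4},{p2,p3,p4}} V1245={{p2},{p1,p2},{p1,p4},{p2,p3},{p2,p4},{p2,p6},{p3,p4},{p1,p2,p3},{p1,p2,p6},{p1,p3,p4},{p2,p3,p4}} V1345={{p2,p3},{p3,p4},{p1,p2,p3},{p1,p3,p4},{p2,p3,p4}} V2345={{p2,p3},{p3,p4},{p1,p2,p3},{p1,p3,p4},{p2,p3,p4}}
  V12345={{p2,p3},{p3,p4},{p1,p2,p3},{p1,p3,p4},{p2,p3,p4}}
C dims 5,10,10,5; δ0: rk_F3 4; δ1: rk_F3 6; δ2: rk_F3 4
Ȟ^0 = (5 − 4) − 0 = 1, so Ȟ^0 ≅ Z/3
Ȟ^1 = (10 − 6) − 4 = 0, so Ȟ^1 ≅ 0
Ȟ^2 = (10 − 4) − 6 = 0, so Ȟ^2 ≅ 0

Ȟ^0 ≅ Z/3,  Ȟ^1 ≅ 0,  Ȟ^2 ≅ 0


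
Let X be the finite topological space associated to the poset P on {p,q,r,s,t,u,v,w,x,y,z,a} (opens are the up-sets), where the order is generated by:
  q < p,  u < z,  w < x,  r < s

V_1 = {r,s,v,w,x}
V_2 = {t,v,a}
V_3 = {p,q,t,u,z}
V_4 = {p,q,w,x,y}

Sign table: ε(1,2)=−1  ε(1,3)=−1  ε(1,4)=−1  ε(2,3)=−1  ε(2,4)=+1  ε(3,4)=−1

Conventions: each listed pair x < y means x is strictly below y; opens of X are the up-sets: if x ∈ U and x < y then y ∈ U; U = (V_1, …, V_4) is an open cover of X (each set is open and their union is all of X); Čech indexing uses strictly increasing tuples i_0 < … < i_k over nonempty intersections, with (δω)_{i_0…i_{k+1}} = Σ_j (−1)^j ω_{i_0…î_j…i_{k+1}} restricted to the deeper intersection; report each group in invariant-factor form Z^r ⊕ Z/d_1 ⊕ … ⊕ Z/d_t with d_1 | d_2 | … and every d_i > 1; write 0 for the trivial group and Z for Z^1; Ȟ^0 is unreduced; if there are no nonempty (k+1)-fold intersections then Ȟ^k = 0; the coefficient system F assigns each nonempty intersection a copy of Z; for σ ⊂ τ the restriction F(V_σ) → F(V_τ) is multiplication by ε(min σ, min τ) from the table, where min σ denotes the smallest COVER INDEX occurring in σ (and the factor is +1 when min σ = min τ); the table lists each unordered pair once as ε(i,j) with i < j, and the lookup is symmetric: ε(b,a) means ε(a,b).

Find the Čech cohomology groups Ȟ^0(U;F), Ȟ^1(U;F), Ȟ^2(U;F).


nonempty overlaps:
  V12={v} V14={w,x} V23={t} V34={p,q}
C dims 4,4; δ0: rk 3, SNF 1^3
degree 0: 4−3−0 = 1 → Ȟ^0 ≅ Z
degree 1: 4−0−3 = 1 → Ȟ^1 ≅ Z
degree 2: 0−0−0 = 0 → Ȟ^2 ≅ 0

Ȟ^0 = Z, Ȟ^1 = Z and Ȟ^2 = 0


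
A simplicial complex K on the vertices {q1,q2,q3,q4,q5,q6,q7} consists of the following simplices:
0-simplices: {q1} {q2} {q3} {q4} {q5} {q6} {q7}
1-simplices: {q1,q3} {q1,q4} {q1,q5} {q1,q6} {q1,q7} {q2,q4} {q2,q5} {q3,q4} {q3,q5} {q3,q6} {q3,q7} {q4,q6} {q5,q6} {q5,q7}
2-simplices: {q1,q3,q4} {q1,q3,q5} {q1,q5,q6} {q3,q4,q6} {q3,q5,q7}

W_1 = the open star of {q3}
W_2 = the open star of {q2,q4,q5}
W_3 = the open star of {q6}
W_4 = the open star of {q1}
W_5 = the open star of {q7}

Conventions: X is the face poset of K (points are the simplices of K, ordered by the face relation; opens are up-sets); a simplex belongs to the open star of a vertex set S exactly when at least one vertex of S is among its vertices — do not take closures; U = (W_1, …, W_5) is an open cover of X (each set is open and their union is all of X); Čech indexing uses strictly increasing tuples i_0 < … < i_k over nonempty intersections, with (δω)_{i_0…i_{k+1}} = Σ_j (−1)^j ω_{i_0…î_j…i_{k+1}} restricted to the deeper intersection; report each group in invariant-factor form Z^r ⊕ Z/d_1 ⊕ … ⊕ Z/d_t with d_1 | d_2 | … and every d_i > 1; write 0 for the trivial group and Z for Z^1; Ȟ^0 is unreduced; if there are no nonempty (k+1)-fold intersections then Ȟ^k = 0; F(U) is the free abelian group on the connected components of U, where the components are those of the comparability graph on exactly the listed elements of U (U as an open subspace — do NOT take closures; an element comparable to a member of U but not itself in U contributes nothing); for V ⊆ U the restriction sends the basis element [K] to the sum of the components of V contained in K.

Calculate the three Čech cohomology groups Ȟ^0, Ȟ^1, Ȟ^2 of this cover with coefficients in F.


cover nerve:
  W1={{q3},{q1,q3},{q3,q4},{q3,q5},{q3,q6},{q3,q7},{q1,q3,q4},{q1,q3,q5},{q3,q4,q6},{q3,q5,q7}} W2={{q2},{q4},{q5},{q1,q4},{q1,q5},{q2,q4},{q2,q5},{q3,q4},{q3,q5},{q4,q6},{q5,q6},{q5,q7},{q1,q3,q4},{q1,q3,q5},{q1,q5,q6},{q3,q4,q6},{q3,q5,q7}} W3={{q6},{q1,q6},{q3,q6},{q4,q6},{q5,q6},{q1,q5,q6},{q3,q4,q6}} W4={{q1},{q1,q3},{q1,q4},{q1,q5},{q1,q6},{q1,q7},{q1,q3,q4},{q1,q3,q5},{q1,q5,q6}} W5={{q7},{q1,q7},{q3,q7},{q5,q7},{q3,q5,q7}}
  W12={{q3,q4},{q3,q5},{q1,q3,q4},{q1,q3,q5},{q3,q4,q6},{q3,q5,q7}} W13={{q3,q6},{q3,q4,q6}} W14={{q1,q3},{q1,q3,q4},{q1,q3,q5}} W15={{q3,q7},{q3,q5,q7}} W23={{q4,q6},{q5,q6},{q1,q5,q6},{q3,q4,q6}} W24={{q1,q4},{q1,q5},{q1,q3,q4},{q1,q3,q5},{q1,q5,q6}} W25={{q5,q7},{q3,q5,q7}} W34={{q1,q6},{q1,q5,q6}} W45={{q1,q7}}
  W123={{q3,q4,q6}} W124={{q1,q3,q4},{q1,q3,q5}} W125={{q3,q5,q7}} W234={{q1,q5,q6}}
components per intersection:
  W1: {{q3},{q1,q3},{q3,q4},{q3,q5},{q3,q6},{q3,q7},{q1,q3,q4},{q1,q3,q5},{q3,q4,q6},{q3,q5,q7}}
  W2: {{q2},{q4},{q5},{q1,q4},{q1,q5},{q2,q4},{q2,q5},{q3,q4},{q3,q5},{q4,q6},{q5,q6},{q5,q7},{q1,q3,q4},{q1,q3,q5},{q1,q5,q6},{q3,q4,q6},{q3,q5,q7}}
  W3: {{q6},{q1,q6},{q3,q6},{q4,q6},{q5,q6},{q1,q5,q6},{q3,q4,q6}}
  W4: {{q1},{q1,q3},{q1,q4},{q1,q5},{q1,q6},{q1,q7},{q1,q3,q4},{q1,q3,q5},{q1,q5,q6}}
  W5: {{q7},{q1,q7},{q3,q7},{q5,q7},{q3,q5,q7}}
  W12: {{q3,q4},{q1,q3,q4},{q3,q4,q6}} {{q3,q5},{q1,q3,q5},{q3,q5,q7}}
  W13: {{q3,q6},{q3,q4,q6}}
  W14: {{q1,q3},{q1,q3,q4},{q1,q3,q5}}
  W15: {{q3,q7},{q3,q5,q7}}
  W23: {{q4,q6},{q3,q4,q6}} {{q5,q6},{q1,q5,q6}}
  W24: {{q1,q4},{q1,q3,q4}} {{q1,q5},{q1,q3,q5},{q1,q5,q6}}
  W25: {{q5,q7},{q3,q5,q7}}
  W34: {{q1,q6},{q1,q5,q6}}
  W45: {{q1,q7}}
  W123: {{q3,q4,q6}}
  W124: {{q1,q3,q4}} {{q1,q3,q5}}
  W125: {{q3,q5,q7}}
  W234: {{q1,q5,q6}}
C dims 5,12,5; δ0: rk 4, SNF 1^4; δ1: rk 5, SNF 1^5
Ȟ^0: (5−4)−0=1 ⇒ Z
Ȟ^1: (12−5)−4=3 ⇒ Z^3
Ȟ^2: (5−0)−5=0 ⇒ 0

Ȟ^0(U;F) ≅ Z, Ȟ^1(U;F) ≅ Z^3, Ȟ^2(U;F) ≅ 0


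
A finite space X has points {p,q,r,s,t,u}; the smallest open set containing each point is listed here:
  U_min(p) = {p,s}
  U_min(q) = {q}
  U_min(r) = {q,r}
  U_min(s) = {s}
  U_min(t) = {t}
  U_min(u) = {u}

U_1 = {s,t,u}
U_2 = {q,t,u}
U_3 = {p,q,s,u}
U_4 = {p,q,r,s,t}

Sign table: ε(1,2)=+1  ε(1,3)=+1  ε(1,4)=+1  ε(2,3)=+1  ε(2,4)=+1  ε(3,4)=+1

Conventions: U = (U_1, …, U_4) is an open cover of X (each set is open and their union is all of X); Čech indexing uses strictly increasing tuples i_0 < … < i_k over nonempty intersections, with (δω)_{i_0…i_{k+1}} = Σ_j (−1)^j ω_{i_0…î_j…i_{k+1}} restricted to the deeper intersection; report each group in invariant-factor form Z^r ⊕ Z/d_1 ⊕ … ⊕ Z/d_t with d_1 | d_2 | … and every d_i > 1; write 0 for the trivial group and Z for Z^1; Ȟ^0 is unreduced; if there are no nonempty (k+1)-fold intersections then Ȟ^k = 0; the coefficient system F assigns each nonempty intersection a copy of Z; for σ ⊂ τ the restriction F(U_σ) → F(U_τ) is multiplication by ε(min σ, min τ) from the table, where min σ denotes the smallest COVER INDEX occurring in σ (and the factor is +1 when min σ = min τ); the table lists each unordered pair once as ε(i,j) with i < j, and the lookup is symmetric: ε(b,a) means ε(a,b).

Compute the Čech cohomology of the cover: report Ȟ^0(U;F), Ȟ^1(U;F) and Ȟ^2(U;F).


Ȟ^0 = Z,  Ȟ^1 = 0,  Ȟ^2 = Z

intersection data:
  U12={t,u} U13={s,u} U14={s,t} U23={q,u} U24={q,t} U34={p,q,s}
  U123={u} U124={t} U134={s} U234={q}
C dims 4,6,4; δ0: rk 3, SNF 1^3; δ1: rk 3, SNF 1^3
Ȟ^0 = (4 − 3) − 0 = 1, so Ȟ^0 ≅ Z
Ȟ^1 = (6 − 3) − 3 = 0, so Ȟ^1 ≅ 0
Ȟ^2 = (4 − 0) − 3 = 1, so Ȟ^2 ≅ Z


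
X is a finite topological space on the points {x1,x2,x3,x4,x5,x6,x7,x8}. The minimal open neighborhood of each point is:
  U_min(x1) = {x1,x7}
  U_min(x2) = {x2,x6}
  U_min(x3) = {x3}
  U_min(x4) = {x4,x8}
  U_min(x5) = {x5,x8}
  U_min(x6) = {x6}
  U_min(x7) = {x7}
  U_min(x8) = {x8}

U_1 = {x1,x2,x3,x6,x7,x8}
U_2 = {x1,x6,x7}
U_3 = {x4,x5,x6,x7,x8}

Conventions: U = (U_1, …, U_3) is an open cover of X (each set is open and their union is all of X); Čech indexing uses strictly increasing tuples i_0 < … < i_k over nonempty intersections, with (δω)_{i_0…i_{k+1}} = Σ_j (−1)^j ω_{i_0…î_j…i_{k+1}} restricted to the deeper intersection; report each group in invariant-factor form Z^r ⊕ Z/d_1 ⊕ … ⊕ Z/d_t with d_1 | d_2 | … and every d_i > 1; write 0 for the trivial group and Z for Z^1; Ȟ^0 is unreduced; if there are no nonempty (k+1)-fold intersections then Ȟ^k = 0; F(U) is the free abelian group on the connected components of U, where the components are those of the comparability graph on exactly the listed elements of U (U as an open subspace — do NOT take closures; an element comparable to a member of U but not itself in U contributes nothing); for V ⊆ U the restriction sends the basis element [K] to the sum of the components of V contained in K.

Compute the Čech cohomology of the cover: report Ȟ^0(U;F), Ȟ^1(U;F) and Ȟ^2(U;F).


Ȟ^0(U;F) ≅ Z^4; Ȟ^1(U;F) ≅ 0; Ȟ^2(U;F) ≅ 0

intersection data:
  U12={x1,x6,x7} U13={x6,x7,x8} U23={x6,x7}
  U123={x6,x7}
components per intersection:
  U1: {x1,x7} {x2,x6} {x3} {x8}
  U2: {x1,x7} {x6}
  U3: {x4,x5,x8} {x6} {x7}
  U12: {x1,x7} {x6}
  U13: {x6} {x7} {x8}
  U23: {x6} {x7}
  U123: {x6} {x7}
C dims 9,7,2; δ0: rk 5, SNF 1^5; δ1: rk 2, SNF 1^2
Ȟ^0 = (9 − 5) − 0 = 4, so Ȟ^0 ≅ Z^4
Ȟ^1 = (7 − 2) − 5 = 0, so Ȟ^1 ≅ 0
Ȟ^2 = (2 − 0) − 2 = 0, so Ȟ^2 ≅ 0


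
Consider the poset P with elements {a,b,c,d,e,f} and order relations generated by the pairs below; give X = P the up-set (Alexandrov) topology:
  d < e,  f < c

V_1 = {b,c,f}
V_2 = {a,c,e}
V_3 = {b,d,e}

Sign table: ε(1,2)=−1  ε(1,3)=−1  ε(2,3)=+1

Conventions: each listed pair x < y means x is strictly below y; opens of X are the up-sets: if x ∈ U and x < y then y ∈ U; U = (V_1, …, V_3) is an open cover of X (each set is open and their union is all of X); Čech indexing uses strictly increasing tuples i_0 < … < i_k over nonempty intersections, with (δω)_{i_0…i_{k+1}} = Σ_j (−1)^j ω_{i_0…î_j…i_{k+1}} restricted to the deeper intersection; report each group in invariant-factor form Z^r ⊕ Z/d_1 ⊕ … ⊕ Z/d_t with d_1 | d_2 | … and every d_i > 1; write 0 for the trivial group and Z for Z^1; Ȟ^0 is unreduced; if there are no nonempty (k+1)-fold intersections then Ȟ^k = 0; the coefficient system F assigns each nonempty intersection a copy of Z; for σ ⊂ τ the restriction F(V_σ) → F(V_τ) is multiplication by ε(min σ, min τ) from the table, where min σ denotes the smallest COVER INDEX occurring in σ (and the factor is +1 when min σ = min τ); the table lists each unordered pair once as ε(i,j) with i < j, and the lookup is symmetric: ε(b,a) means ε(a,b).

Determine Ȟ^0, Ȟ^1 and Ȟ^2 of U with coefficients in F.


Ȟ^0 ≅ Z; Ȟ^1 ≅ Z; Ȟ^2 ≅ 0

nerve simplices:
  V12={c} V13={b} V23={e}
C dims 3,3; δ0: rk 2, SNF 1^2
degree 0: 3−2−0 = 1 → Ȟ^0 ≅ Z
degree 1: 3−0−2 = 1 → Ȟ^1 ≅ Z
degree 2: 0−0−0 = 0 → Ȟ^2 ≅ 0


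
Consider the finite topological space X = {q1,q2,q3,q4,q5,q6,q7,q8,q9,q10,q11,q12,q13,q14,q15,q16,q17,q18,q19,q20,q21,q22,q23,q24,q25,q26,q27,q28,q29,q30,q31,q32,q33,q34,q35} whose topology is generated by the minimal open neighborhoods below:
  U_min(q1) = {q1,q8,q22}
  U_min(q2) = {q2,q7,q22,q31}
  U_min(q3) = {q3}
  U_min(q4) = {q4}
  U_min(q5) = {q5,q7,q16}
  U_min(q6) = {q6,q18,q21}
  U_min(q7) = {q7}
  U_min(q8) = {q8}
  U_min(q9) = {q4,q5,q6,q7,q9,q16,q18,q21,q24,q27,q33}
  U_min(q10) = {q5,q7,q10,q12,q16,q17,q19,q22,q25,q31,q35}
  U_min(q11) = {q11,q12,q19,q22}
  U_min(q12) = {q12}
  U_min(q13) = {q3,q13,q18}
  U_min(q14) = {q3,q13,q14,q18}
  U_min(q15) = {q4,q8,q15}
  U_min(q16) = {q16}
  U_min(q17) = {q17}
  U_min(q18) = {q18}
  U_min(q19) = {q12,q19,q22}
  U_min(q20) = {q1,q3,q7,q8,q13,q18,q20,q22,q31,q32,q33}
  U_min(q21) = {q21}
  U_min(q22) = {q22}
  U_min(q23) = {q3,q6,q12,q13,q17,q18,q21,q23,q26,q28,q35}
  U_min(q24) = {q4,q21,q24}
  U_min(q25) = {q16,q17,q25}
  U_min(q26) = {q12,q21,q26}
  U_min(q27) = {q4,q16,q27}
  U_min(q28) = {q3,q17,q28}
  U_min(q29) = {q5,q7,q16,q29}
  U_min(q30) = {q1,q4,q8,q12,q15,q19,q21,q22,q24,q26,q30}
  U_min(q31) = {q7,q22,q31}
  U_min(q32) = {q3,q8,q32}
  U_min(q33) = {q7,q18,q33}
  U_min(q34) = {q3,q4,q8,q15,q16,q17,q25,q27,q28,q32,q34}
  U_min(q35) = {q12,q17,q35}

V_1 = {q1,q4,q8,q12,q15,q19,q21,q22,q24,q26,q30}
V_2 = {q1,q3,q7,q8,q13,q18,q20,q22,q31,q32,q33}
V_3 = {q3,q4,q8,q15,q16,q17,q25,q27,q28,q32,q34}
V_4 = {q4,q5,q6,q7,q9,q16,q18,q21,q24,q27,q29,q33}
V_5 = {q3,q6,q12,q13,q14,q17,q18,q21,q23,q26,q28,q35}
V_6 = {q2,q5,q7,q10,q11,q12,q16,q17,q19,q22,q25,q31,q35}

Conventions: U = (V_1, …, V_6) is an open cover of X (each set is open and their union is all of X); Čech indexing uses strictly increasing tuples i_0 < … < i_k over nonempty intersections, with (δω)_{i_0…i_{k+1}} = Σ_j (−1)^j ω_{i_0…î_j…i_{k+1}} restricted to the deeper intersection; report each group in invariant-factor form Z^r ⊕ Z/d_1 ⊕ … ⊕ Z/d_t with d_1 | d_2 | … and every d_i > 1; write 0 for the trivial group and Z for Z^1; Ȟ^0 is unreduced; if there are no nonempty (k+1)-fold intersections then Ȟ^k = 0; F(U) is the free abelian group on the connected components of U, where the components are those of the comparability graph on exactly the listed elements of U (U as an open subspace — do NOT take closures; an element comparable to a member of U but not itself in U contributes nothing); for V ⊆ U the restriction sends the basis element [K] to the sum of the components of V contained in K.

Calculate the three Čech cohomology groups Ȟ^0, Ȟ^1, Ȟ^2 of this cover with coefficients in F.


cover nerve:
  V12={q1,q8,q22} V13={q4,q8,q15} V14={q4,q21,q24} V15={q12,q21,q26} V16={q12,q19,q22} V23={q3,q8,q32} V24={q7,q18,q33} V25={q3,q13,q18} V26={q7,q22,q31} V34={q4,q16,q27} V35={q3,q17,q28} V36={q16,q17,q25} V45={q6,q18,q21} V46={q5,q7,q16} V56={q12,q17,q35}
  V123={q8} V126={q22} V134={q4} V145={q21} V156={q12} V235={q3} V245={q18} V246={q7} V346={q16} V356={q17}
components per intersection:
  V1: {q1,q4,q8,q12,q15,q19,q21,q22,q24,q26,q30}
  V2: {q1,q3,q7,q8,q13,q18,q20,q22,q31,q32,q33}
  V3: {q3,q4,q8,q15,q16,q17,q25,q27,q28,q32,q34}
  V4: {q4,q5,q6,q7,q9,q16,q18,q21,q24,q27,q29,q33}
  V5: {q3,q6,q12,q13,q14,q17,q18,q21,q23,q26,q28,q35}
  V6: {q2,q5,q7,q10,q11,q12,q16,q17,q19,q22,q25,q31,q35}
  V12: {q1,q8,q22}
  V13: {q4,q8,q15}
  V14: {q4,q21,q24}
  V15: {q12,q21,q26}
  V16: {q12,q19,q22}
  V23: {q3,q8,q32}
  V24: {q7,q18,q33}
  V25: {q3,q13,q18}
  V26: {q7,q22,q31}
  V34: {q4,q16,q27}
  V35: {q3,q17,q28}
  V36: {q16,q17,q25}
  V45: {q6,q18,q21}
  V46: {q5,q7,q16}
  V56: {q12,q17,q35}
  V123: {q8}
  V126: {q22}
  V134: {q4}
  V145: {q21}
  V156: {q12}
  V235: {q3}
  V245: {q18}
  V246: {q7}
  V346: {q16}
  V356: {q17}
C dims 6,15,10; δ0: rk 5, SNF 1^5; δ1: rk 10, SNF 1^9·2
Ȟ^0: (6−5)−0=1 ⇒ Z
Ȟ^1: (15−10)−5=0 ⇒ 0
Ȟ^2: (10−0)−10=0 plus torsion [2] ⇒ Z/2

Ȟ^0 ≅ Z, Ȟ^1 ≅ 0, Ȟ^2 ≅ Z/2


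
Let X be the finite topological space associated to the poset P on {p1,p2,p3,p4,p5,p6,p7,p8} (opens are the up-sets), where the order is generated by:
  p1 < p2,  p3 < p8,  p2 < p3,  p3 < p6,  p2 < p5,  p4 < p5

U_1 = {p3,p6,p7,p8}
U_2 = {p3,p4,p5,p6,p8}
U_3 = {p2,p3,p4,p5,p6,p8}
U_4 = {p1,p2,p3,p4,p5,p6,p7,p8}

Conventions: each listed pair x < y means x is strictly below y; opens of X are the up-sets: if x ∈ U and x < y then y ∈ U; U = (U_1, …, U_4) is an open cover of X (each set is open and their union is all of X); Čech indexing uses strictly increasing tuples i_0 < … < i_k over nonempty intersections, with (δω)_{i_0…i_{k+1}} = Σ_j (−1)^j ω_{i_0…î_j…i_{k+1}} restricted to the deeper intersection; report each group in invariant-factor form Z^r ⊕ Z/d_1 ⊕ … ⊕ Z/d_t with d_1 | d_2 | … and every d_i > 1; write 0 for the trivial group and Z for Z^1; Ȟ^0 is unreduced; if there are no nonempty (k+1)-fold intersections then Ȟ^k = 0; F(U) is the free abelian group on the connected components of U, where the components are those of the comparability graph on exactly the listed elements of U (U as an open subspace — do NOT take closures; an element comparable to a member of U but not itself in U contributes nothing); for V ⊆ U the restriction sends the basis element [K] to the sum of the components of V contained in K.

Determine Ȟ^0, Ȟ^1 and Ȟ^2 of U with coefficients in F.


Ȟ^0 ≅ Z^2,  Ȟ^1 ≅ 0,  Ȟ^2 ≅ 0

nerve of the cover:
  U12={p3,p6,p8} U13={p3,p6,p8} U14={p3,p6,p7,p8} U23={p3,p4,p5,p6,p8} U24={p3,p4,p5,p6,p8} U34={p2,p3,p4,p5,p6,p8}
  U123={p3,p6,p8} U124={p3,p6,p8} U134={p3,p6,p8} U234={p3,p4,p5,p6,p8}
  U1234={p3,p6,p8}
components per intersection:
  U1: {p3,p6,p8} {p7}
  U2: {p3,p6,p8} {p4,p5}
  U3: {p2,p3,p4,p5,p6,p8}
  U4: {p1,p2,p3,p4,p5,p6,p8} {p7}
  U12: {p3,p6,p8}
  U13: {p3,p6,p8}
  U14: {p3,p6,p8} {p7}
  U23: {p3,p6,p8} {p4,p5}
  U24: {p3,p6,p8} {p4,p5}
  U34: {p2,p3,p4,p5,p6,p8}
  U123: {p3,p6,p8}
  U124: {p3,p6,p8}
  U134: {p3,p6,p8}
  U234: {p3,p6,p8} {p4,p5}
  U1234: {p3,p6,p8}
C dims 7,9,5,1; δ0: rk 5, SNF 1^5; δ1: rk 4, SNF 1^4; δ2: rk 1, SNF 1^1
Ȟ^0 = (7 − 5) − 0 = 2, so Ȟ^0 ≅ Z^2
Ȟ^1 = (9 − 4) − 5 = 0, so Ȟ^1 ≅ 0
Ȟ^2 = (5 − 1) − 4 = 0, so Ȟ^2 ≅ 0


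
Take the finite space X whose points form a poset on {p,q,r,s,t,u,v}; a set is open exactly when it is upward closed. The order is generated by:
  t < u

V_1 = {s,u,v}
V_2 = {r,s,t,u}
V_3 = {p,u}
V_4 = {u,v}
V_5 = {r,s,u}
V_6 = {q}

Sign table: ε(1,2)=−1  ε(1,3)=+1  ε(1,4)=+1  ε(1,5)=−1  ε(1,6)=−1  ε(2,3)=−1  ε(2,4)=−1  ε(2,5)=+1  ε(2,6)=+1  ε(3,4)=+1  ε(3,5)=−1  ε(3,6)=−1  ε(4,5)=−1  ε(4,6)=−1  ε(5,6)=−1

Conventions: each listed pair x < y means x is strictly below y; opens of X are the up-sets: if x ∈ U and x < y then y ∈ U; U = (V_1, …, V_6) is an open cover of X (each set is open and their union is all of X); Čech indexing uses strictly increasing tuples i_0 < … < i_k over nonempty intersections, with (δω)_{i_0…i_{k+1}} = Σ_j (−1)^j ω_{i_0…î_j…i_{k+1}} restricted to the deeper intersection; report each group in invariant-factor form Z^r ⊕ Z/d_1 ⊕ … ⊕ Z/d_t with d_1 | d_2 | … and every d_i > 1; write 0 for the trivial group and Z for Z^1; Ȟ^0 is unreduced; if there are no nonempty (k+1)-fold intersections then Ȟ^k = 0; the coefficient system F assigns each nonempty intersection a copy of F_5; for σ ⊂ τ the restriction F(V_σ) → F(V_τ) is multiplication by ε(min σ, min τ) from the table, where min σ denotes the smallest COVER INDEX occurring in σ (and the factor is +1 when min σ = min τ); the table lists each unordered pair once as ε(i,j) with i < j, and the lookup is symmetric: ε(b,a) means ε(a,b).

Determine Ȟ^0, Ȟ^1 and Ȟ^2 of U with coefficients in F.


Ȟ^0(U;F) ≅ Z/5 ⊕ Z/5; Ȟ^1(U;F) ≅ 0; Ȟ^2(U;F) ≅ 0

cover nerve:
  V12={s,u} V13={u} V14={u,v} V15={s,u} V23={u} V24={u} V25={r,s,u} V34={u} V35={u} V45={u}
  V123={u} V124={u} V125={s,u} V134={u} V135={u} V145={u} V234={u} V235={u} V245={u} V345={u}
  V1234={u} V1235={u} V1245={u} V1345={u} V2345={u}
  V12345={u}
C dims 6,10,10,5; δ0: rk_F5 4; δ1: rk_F5 6; δ2: rk_F5 4
Ȟ^0: (6−4)−0=2 ⇒ Z/5 ⊕ Z/5
Ȟ^1: (10−6)−4=0 ⇒ 0
Ȟ^2: (10−4)−6=0 ⇒ 0


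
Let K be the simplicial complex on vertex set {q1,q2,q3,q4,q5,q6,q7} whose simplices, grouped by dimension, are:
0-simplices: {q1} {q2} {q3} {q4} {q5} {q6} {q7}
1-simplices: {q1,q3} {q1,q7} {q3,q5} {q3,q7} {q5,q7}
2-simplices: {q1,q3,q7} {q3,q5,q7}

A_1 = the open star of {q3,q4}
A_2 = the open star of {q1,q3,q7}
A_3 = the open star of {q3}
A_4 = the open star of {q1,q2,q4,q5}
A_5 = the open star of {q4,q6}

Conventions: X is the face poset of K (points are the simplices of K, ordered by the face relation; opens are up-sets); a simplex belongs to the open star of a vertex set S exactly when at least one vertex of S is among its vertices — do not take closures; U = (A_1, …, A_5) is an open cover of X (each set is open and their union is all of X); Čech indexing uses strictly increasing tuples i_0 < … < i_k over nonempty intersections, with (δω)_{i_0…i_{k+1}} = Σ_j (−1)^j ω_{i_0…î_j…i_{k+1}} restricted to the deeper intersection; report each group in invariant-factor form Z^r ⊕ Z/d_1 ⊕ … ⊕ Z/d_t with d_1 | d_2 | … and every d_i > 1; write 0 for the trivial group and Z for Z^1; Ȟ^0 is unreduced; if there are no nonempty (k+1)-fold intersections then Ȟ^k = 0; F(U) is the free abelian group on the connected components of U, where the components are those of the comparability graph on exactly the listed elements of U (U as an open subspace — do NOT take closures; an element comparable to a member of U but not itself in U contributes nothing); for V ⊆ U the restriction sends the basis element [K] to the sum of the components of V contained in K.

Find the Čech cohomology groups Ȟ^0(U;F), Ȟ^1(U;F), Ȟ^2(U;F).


Ȟ^0(U;F) ≅ Z^4, Ȟ^1(U;F) ≅ 0, Ȟ^2(U;F) ≅ 0

cover nerve:
  A1={{q3},{q4},{q1,q3},{q3,q5},{q3,q7},{q1,q3,q7},{q3,q5,q7}} A2={{q1},{q3},{q7},{q1,q3},{q1,q7},{q3,q5},{q3,q7},{q5,q7},{q1,q3,q7},{q3,q5,q7}} A3={{q3},{q1,q3},{q3,q5},{q3,q7},{q1,q3,q7},{q3,q5,q7}} A4={{q1},{q2},{q4},{q5},{q1,q3},{q1,q7},{q3,q5},{q5,q7},{q1,q3,q7},{q3,q5,q7}} A5={{q4},{q6}}
  A12={{q3},{q1,q3},{q3,q5},{q3,q7},{q1,q3,q7},{q3,q5,q7}} A13={{q3},{q1,q3},{q3,q5},{q3,q7},{q1,q3,q7},{q3,q5,q7}} A14={{q4},{q1,q3},{q3,q5},{q1,q3,q7},{q3,q5,q7}} A15={{q4}} A23={{q3},{q1,q3},{q3,q5},{q3,q7},{q1,q3,q7},{q3,q5,q7}} A24={{q1},{q1,q3},{q1,q7},{q3,q5},{q5,q7},{q1,q3,q7},{q3,q5,q7}} A34={{q1,q3},{q3,q5},{q1,q3,q7},{q3,q5,q7}} A45={{q4}}
  A123={{q3},{q1,q3},{q3,q5},{q3,q7},{q1,q3,q7},{q3,q5,q7}} A124={{q1,q3},{q3,q5},{q1,q3,q7},{q3,q5,q7}} A134={{q1,q3},{q3,q5},{q1,q3,q7},{q3,q5,q7}} A145={{q4}} A234={{q1,q3},{q3,q5},{q1,q3,q7},{q3,q5,q7}}
  A1234={{q1,q3},{q3,q5},{q1,q3,q7},{q3,q5,q7}}
components per intersection:
  A1: {{q3},{q1,q3},{q3,q5},{q3,q7},{q1,q3,q7},{q3,q5,q7}} {{q4}}
  A2: {{q1},{q3},{q7},{q1,q3},{q1,q7},{q3,q5},{q3,q7},{q5,q7},{q1,q3,q7},{q3,q5,q7}}
  A3: {{q3},{q1,q3},{q3,q5},{q3,q7},{q1,q3,q7},{q3,q5,q7}}
  A4: {{q1},{q1,q3},{q1,q7},{q1,q3,q7}} {{q2}} {{q4}} {{q5},{q3,q5},{q5,q7},{q3,q5,q7}}
  A5: {{q4}} {{q6}}
  A12: {{q3},{q1,q3},{q3,q5},{q3,q7},{q1,q3,q7},{q3,q5,q7}}
  A13: {{q3},{q1,q3},{q3,q5},{q3,q7},{q1,q3,q7},{q3,q5,q7}}
  A14: {{q4}} {{q1,q3},{q1,q3,q7}} {{q3,q5},{q3,q5,q7}}
  A15: {{q4}}
  A23: {{q3},{q1,q3},{q3,q5},{q3,q7},{q1,q3,q7},{q3,q5,q7}}
  A24: {{q1},{q1,q3},{q1,q7},{q1,q3,q7}} {{q3,q5},{q5,q7},{q3,q5,q7}}
  A34: {{q1,q3},{q1,q3,q7}} {{q3,q5},{q3,q5,q7}}
  A45: {{q4}}
  A123: {{q3},{q1,q3},{q3,q5},{q3,q7},{q1,q3,q7},{q3,q5,q7}}
  A124: {{q1,q3},{q1,q3,q7}} {{q3,q5},{q3,q5,q7}}
  A134: {{q1,q3},{q1,q3,q7}} {{q3,q5},{q3,q5,q7}}
  A145: {{q4}}
  A234: {{q1,q3},{q1,q3,q7}} {{q3,q5},{q3,q5,q7}}
  A1234: {{q1,q3},{q1,q3,q7}} {{q3,q5},{q3,q5,q7}}
C dims 10,12,8,2; δ0: rk 6, SNF 1^6; δ1: rk 6, SNF 1^6; δ2: rk 2, SNF 1^2
Ȟ^0: (10−6)−0=4 ⇒ Z^4
Ȟ^1: (12−6)−6=0 ⇒ 0
Ȟ^2: (8−2)−6=0 ⇒ 0
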